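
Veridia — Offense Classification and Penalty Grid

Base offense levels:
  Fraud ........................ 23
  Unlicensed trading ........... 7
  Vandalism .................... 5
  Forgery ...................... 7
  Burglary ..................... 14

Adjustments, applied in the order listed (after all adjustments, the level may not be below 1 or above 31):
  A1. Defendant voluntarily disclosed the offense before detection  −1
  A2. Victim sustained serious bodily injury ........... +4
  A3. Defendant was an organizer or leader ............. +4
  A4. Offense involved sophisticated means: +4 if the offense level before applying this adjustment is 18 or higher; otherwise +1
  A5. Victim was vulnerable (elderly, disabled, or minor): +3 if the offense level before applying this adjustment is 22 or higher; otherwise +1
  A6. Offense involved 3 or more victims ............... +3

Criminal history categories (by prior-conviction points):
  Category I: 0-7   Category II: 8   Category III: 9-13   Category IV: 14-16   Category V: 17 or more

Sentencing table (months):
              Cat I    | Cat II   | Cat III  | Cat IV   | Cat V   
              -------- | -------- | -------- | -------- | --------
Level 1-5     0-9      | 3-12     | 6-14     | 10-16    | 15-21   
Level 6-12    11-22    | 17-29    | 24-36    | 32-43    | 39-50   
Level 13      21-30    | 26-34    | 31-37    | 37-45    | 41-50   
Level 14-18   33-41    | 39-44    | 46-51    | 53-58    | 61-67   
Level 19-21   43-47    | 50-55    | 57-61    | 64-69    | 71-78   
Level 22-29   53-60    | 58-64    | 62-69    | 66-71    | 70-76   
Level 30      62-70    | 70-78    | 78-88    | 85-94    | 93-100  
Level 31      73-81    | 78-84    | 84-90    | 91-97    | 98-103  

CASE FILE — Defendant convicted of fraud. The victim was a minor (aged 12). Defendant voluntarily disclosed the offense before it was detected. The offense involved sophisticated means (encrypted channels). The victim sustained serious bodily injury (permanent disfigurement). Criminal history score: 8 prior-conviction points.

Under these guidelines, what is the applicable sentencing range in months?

78-84 months

Base offense level for fraud: 23.
A1 applies: 23 − 1 = 22.
A2 applies: 22 + 4 = 26.
A3 does not apply.
A4 applies (level before this adjustment is 26 ≥ 18, so +4): 26 + 4 = 30.
A5 applies (level before this adjustment is 30 ≥ 22, so +3): 30 + 3 = 33.
Level 33 exceeds the maximum of 31; capped at 31.
Final offense level: 31.
Criminal history: 8 prior points → Category II (8).
Level 31 falls in the 31 band.
Grid: Level 31 × Category II = 78-84 months.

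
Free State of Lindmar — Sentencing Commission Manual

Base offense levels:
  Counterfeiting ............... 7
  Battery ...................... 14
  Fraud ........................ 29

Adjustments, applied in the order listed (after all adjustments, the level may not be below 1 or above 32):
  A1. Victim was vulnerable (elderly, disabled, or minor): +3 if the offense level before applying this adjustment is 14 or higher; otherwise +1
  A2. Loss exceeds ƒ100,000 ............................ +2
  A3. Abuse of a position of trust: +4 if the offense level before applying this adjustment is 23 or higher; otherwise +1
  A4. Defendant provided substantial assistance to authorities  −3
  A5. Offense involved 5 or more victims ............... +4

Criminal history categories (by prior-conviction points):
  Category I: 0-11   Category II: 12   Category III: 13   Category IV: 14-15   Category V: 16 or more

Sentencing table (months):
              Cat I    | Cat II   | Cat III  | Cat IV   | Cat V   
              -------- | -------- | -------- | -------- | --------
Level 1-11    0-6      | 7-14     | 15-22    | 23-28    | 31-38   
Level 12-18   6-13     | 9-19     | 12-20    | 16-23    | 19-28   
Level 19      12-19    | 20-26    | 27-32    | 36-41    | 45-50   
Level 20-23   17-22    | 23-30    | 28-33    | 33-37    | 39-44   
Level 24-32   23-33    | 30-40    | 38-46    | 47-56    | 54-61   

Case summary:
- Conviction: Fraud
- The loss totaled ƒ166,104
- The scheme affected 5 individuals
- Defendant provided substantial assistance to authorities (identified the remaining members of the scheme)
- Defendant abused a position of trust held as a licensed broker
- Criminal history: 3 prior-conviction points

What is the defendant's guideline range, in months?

Base offense level for fraud: 29.
A2 applies: 29 + 2 = 31.
A3 applies (level before this adjustment is 31 ≥ 23, so +4): 31 + 4 = 35.
A4 applies: 35 − 3 = 32.
A5 applies: 32 + 4 = 36.
Level 36 exceeds the maximum of 32; capped at 32.
Final offense level: 32.
Criminal history: 3 prior points → Category I (0-11).
Level 32 falls in the 24-32 band.
Grid: Level 24-32 × Category I = 23-33 months.

23-33 months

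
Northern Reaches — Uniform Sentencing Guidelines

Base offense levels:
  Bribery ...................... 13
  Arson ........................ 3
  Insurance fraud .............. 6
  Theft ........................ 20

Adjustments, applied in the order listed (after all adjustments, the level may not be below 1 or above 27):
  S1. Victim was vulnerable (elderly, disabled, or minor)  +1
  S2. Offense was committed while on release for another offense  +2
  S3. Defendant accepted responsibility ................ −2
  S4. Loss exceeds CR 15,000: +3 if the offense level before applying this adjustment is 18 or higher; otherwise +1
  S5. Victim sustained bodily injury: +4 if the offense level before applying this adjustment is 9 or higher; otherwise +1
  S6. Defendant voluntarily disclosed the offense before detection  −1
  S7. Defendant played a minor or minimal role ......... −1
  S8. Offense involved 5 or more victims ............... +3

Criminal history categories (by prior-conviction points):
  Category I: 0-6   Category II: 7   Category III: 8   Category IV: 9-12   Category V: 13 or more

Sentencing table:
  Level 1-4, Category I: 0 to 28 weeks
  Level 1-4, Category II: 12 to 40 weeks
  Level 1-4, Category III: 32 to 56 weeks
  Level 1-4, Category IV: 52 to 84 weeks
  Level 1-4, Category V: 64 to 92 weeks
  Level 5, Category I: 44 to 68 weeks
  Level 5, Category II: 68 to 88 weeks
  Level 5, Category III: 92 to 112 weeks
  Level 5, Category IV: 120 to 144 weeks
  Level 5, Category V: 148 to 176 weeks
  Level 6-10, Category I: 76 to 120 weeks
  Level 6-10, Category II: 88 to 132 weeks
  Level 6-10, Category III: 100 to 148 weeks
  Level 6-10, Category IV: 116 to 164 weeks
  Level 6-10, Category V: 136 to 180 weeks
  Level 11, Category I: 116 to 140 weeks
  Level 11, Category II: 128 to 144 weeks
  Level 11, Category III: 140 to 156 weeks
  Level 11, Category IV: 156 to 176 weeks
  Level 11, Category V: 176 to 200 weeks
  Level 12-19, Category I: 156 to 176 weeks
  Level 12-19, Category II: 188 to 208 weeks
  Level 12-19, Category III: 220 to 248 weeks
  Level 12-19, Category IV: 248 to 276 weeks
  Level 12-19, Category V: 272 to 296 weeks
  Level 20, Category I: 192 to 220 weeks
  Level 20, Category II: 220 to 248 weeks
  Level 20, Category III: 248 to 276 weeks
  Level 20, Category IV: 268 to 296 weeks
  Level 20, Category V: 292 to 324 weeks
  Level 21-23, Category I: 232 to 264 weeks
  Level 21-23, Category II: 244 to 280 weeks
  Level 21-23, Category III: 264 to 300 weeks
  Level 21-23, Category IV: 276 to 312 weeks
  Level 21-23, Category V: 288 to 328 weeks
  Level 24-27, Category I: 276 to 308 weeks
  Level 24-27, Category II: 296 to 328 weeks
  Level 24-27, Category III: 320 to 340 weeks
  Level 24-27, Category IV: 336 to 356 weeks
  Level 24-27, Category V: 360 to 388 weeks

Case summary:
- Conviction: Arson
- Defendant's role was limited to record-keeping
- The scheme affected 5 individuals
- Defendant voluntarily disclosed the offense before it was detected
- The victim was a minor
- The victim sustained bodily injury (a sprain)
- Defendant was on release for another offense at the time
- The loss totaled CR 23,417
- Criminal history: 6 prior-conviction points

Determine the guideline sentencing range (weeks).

Base offense level for arson: 3.
S1 applies: 3 + 1 = 4.
S2 applies: 4 + 2 = 6.
S3 does not apply.
S4 applies (level before this adjustment is 6 < 18, so +1): 6 + 1 = 7.
S5 applies (level before this adjustment is 7 < 9, so +1): 7 + 1 = 8.
S6 applies: 8 − 1 = 7.
S7 applies: 7 − 1 = 6.
S8 applies: 6 + 3 = 9.
Final offense level: 9.
Criminal history: 6 prior points → Category I (0-6).
Level 9 falls in the 6-10 band.
Grid: Level 6-10 × Category I = 76-120 weeks.

76-120 weeks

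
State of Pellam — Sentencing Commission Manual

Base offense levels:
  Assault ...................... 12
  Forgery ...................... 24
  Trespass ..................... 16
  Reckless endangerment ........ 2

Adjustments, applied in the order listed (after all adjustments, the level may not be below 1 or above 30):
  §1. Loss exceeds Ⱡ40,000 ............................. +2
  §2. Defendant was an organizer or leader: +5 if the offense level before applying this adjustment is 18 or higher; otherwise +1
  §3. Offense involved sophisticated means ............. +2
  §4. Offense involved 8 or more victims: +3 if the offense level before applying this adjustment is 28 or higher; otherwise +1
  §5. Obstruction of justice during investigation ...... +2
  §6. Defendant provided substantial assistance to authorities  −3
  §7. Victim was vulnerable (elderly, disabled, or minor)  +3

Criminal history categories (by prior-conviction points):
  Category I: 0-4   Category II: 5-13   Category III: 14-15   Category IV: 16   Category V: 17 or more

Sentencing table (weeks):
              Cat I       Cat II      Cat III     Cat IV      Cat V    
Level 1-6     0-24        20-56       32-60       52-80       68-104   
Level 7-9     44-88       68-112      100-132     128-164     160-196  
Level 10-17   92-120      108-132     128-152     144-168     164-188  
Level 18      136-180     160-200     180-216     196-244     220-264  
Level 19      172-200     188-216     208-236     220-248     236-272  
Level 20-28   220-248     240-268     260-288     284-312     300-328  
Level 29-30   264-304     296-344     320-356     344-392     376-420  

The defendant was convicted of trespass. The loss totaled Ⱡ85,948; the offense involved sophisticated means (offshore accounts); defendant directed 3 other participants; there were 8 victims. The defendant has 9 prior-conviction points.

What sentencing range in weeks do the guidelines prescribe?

240-268 weeks

Base offense level for trespass: 16.
§1 applies: 16 + 2 = 18.
§2 applies (level before this adjustment is 18 ≥ 18, so +5): 18 + 5 = 23.
§3 applies: 23 + 2 = 25.
§4 applies (level before this adjustment is 25 < 28, so +1): 25 + 1 = 26.
§6 does not apply.
§7 does not apply.
Final offense level: 26.
Criminal history: 9 prior points → Category II (5-13).
Level 26 falls in the 20-28 band.
Grid: Level 20-28 × Category II = 240-268 weeks.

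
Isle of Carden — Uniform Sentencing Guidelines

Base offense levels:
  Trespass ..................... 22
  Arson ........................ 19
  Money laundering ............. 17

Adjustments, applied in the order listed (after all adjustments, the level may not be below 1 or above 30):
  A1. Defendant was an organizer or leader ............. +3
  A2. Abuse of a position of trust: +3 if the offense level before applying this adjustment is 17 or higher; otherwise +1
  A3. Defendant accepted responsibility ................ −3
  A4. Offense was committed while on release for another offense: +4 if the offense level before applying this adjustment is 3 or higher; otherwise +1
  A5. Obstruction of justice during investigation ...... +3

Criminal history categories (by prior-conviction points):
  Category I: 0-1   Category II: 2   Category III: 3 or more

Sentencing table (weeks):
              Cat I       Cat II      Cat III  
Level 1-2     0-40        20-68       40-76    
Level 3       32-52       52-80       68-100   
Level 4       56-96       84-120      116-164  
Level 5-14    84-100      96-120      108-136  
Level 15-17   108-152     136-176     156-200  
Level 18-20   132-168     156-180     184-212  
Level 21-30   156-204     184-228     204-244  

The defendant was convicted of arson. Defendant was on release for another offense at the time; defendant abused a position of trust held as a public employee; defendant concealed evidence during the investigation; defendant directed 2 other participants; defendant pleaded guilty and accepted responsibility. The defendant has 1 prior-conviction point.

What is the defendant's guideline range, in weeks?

Base offense level for arson: 19.
A1 applies: 19 + 3 = 22.
A2 applies (level before this adjustment is 22 ≥ 17, so +3): 22 + 3 = 25.
A3 applies: 25 − 3 = 22.
A4 applies (level before this adjustment is 22 ≥ 3, so +4): 22 + 4 = 26.
A5 applies: 26 + 3 = 29.
Final offense level: 29.
Criminal history: 1 prior point → Category I (0-1).
Level 29 falls in the 21-30 band.
Grid: Level 21-30 × Category I = 156-204 weeks.

156-204 weeks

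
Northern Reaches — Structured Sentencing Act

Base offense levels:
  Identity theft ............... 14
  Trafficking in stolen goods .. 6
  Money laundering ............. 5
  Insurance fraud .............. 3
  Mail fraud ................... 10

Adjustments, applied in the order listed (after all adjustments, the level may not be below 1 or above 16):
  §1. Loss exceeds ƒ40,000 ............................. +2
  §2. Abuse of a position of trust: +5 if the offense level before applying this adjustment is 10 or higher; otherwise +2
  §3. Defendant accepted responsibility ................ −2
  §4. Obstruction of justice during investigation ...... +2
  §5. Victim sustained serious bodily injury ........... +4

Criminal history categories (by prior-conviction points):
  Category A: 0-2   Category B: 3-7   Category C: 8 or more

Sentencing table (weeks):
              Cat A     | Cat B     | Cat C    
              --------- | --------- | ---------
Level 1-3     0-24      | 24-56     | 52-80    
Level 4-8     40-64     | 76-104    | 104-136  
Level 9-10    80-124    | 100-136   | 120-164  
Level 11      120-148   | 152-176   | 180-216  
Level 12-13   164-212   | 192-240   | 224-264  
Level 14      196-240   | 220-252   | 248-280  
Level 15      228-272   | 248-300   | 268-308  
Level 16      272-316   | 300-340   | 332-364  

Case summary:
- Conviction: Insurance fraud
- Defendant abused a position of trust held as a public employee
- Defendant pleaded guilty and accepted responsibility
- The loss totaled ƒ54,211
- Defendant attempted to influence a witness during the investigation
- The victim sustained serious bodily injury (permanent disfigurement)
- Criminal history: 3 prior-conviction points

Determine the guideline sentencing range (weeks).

152-176 weeks

Base offense level for insurance fraud: 3.
§1 applies: 3 + 2 = 5.
§2 applies (level before this adjustment is 5 < 10, so +2): 5 + 2 = 7.
§3 applies: 7 − 2 = 5.
§4 applies: 5 + 2 = 7.
§5 applies: 7 + 4 = 11.
Final offense level: 11.
Criminal history: 3 prior points → Category B (3-7).
Level 11 falls in the 11 band.
Grid: Level 11 × Category B = 152-176 weeks.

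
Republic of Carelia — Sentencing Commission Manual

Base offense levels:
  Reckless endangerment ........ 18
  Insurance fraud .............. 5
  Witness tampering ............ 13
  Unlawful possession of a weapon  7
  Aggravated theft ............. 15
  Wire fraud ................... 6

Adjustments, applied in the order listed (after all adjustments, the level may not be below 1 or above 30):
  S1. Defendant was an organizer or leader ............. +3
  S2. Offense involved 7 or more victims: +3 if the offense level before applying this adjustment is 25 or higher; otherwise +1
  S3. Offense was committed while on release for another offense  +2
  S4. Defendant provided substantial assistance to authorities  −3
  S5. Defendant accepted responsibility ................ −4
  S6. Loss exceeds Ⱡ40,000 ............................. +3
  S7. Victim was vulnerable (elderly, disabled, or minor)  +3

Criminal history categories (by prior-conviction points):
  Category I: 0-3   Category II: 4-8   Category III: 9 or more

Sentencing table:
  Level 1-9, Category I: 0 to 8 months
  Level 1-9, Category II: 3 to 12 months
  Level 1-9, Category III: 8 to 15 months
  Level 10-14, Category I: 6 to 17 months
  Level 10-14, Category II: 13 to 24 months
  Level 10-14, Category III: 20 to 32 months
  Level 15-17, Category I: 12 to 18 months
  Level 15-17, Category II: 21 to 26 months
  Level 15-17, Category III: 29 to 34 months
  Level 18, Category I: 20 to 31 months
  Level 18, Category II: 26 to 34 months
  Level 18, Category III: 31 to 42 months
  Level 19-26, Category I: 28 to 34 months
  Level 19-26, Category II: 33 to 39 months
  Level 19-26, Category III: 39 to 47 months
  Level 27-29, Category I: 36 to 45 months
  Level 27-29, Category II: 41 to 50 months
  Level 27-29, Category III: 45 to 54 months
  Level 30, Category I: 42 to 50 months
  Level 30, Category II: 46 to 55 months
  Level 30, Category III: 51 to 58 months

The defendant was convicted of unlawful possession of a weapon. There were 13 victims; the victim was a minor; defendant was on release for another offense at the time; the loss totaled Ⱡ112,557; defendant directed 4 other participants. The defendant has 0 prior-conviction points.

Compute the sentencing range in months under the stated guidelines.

Base offense level for unlawful possession of a weapon: 7.
S1 applies: 7 + 3 = 10.
S2 applies (level before this adjustment is 10 < 25, so +1): 10 + 1 = 11.
S3 applies: 11 + 2 = 13.
S4 does not apply.
S5 does not apply.
S6 applies: 13 + 3 = 16.
S7 applies: 16 + 3 = 19.
Final offense level: 19.
Criminal history: 0 prior points → Category I (0-3).
Level 19 falls in the 19-26 band.
Grid: Level 19-26 × Category I = 28-34 months.

28-34 months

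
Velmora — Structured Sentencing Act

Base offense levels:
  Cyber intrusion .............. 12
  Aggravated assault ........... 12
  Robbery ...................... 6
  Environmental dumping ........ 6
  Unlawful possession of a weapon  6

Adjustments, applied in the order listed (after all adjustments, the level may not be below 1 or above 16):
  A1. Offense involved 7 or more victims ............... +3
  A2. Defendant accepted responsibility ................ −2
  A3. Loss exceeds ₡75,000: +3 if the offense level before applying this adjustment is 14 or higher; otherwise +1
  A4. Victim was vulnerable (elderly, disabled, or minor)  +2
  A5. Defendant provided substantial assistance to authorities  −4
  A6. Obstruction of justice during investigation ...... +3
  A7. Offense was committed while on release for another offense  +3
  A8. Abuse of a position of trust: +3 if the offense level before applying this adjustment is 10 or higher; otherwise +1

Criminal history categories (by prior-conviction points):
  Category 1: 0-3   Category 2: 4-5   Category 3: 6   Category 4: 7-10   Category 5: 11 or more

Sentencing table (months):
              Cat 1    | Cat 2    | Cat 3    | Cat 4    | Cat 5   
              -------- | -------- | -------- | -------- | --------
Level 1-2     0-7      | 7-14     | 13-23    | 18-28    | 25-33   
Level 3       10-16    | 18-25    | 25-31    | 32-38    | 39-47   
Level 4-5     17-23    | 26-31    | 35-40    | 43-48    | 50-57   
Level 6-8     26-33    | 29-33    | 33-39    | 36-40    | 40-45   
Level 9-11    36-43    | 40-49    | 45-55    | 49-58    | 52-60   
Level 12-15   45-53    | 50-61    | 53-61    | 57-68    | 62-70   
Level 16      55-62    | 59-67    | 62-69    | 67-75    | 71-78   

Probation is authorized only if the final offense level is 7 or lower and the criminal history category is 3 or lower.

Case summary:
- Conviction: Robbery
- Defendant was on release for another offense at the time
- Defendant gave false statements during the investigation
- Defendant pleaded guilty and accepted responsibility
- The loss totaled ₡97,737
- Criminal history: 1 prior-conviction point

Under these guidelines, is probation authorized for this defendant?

No

Base offense level for robbery: 6.
A2 applies: 6 − 2 = 4.
A3 applies (level before this adjustment is 4 < 14, so +1): 4 + 1 = 5.
A6 applies: 5 + 3 = 8.
A7 applies: 8 + 3 = 11.
Final offense level: 11.
Criminal history: 1 prior point → Category 1 (0-3).
Level 11 falls in the 9-11 band.
Grid: Level 9-11 × Category 1 = 36-43 months.
Probation check: level 11 > 7 and category 1 ≤ 3 → not eligible.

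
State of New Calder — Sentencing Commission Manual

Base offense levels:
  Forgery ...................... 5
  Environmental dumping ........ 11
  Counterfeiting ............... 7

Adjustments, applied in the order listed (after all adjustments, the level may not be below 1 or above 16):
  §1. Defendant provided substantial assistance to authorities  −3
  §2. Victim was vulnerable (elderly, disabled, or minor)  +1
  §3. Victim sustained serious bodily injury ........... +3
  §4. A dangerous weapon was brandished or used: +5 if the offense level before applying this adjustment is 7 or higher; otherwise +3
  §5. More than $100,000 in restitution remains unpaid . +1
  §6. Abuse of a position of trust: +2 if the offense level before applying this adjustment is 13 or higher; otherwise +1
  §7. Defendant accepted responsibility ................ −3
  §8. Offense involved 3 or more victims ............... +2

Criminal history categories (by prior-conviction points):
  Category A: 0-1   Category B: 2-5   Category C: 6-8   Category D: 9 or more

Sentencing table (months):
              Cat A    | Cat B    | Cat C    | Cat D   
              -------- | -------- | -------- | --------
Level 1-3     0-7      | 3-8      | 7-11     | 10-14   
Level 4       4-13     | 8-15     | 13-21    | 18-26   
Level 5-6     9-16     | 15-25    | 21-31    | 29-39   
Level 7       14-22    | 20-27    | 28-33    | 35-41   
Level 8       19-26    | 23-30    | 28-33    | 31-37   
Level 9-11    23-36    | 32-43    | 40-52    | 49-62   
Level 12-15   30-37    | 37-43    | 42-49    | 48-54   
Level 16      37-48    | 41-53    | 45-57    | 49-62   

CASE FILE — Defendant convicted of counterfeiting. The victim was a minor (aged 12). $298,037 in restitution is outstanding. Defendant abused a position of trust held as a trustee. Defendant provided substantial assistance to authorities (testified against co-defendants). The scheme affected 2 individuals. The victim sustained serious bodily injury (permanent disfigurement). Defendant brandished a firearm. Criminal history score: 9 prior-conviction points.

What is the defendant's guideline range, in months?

49-62 months

Base offense level for counterfeiting: 7.
§1 applies: 7 − 3 = 4.
§2 applies: 4 + 1 = 5.
§3 applies: 5 + 3 = 8.
§4 applies (level before this adjustment is 8 ≥ 7, so +5): 8 + 5 = 13.
§5 applies: 13 + 1 = 14.
§6 applies (level before this adjustment is 14 ≥ 13, so +2): 14 + 2 = 16.
§7 does not apply.
Final offense level: 16.
Criminal history: 9 prior points → Category D (9+).
Level 16 falls in the 16 band.
Grid: Level 16 × Category D = 49-62 months.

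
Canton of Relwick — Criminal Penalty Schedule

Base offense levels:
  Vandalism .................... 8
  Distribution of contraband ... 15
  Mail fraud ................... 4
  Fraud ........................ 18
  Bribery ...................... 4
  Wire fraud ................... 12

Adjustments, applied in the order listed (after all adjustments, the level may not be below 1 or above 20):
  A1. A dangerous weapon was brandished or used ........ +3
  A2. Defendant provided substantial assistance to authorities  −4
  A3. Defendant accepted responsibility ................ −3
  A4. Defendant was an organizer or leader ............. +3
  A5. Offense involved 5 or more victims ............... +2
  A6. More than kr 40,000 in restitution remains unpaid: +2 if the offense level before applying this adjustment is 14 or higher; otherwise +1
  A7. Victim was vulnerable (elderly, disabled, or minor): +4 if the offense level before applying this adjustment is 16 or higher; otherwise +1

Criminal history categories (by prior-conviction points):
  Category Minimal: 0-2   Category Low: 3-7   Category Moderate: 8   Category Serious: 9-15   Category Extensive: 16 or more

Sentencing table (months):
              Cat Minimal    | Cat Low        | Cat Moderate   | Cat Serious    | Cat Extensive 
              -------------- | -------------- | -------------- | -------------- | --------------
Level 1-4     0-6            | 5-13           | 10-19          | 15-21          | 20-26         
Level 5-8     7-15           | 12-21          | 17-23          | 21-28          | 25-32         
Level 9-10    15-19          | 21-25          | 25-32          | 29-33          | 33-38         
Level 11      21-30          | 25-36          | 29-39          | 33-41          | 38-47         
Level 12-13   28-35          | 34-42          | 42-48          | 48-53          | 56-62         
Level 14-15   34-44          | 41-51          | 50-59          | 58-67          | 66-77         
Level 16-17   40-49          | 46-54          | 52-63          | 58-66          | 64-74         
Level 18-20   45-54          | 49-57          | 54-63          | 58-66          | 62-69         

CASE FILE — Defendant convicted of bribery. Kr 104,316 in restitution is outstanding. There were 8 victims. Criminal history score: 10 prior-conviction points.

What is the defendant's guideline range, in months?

21-28 months

Base offense level for bribery: 4.
A1 does not apply.
A5 applies: 4 + 2 = 6.
A6 applies (level before this adjustment is 6 < 14, so +1): 6 + 1 = 7.
A7 does not apply.
Final offense level: 7.
Criminal history: 10 prior points → Category Serious (9-15).
Level 7 falls in the 5-8 band.
Grid: Level 5-8 × Category Serious = 21-28 months.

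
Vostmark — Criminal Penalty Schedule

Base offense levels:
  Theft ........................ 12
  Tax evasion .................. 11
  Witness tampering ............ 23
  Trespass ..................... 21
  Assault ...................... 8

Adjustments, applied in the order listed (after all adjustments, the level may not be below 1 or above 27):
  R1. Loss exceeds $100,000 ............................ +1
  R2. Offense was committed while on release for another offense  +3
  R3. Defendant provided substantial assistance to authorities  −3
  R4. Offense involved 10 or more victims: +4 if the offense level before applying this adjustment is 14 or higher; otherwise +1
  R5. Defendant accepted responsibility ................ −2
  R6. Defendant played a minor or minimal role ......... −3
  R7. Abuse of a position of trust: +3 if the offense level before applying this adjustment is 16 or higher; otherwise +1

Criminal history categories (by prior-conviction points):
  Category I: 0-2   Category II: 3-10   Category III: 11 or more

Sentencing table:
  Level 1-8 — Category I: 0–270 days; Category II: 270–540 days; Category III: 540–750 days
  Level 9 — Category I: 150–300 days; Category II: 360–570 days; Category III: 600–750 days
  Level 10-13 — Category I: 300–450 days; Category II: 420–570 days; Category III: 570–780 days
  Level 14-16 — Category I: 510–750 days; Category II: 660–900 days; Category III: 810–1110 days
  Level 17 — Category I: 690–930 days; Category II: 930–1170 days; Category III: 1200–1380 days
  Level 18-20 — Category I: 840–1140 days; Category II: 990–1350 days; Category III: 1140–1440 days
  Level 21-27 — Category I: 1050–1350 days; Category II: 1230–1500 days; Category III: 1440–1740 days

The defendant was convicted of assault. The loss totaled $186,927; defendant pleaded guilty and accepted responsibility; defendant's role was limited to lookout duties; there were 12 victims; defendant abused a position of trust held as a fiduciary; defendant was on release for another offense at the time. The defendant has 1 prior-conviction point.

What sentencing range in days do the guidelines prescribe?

150-300 days

Base offense level for assault: 8.
R1 applies: 8 + 1 = 9.
R2 applies: 9 + 3 = 12.
R3 does not apply.
R4 applies (level before this adjustment is 12 < 14, so +1): 12 + 1 = 13.
R5 applies: 13 − 2 = 11.
R6 applies: 11 − 3 = 8.
R7 applies (level before this adjustment is 8 < 16, so +1): 8 + 1 = 9.
Final offense level: 9.
Criminal history: 1 prior point → Category I (0-2).
Level 9 falls in the 9 band.
Grid: Level 9 × Category I = 150-300 days.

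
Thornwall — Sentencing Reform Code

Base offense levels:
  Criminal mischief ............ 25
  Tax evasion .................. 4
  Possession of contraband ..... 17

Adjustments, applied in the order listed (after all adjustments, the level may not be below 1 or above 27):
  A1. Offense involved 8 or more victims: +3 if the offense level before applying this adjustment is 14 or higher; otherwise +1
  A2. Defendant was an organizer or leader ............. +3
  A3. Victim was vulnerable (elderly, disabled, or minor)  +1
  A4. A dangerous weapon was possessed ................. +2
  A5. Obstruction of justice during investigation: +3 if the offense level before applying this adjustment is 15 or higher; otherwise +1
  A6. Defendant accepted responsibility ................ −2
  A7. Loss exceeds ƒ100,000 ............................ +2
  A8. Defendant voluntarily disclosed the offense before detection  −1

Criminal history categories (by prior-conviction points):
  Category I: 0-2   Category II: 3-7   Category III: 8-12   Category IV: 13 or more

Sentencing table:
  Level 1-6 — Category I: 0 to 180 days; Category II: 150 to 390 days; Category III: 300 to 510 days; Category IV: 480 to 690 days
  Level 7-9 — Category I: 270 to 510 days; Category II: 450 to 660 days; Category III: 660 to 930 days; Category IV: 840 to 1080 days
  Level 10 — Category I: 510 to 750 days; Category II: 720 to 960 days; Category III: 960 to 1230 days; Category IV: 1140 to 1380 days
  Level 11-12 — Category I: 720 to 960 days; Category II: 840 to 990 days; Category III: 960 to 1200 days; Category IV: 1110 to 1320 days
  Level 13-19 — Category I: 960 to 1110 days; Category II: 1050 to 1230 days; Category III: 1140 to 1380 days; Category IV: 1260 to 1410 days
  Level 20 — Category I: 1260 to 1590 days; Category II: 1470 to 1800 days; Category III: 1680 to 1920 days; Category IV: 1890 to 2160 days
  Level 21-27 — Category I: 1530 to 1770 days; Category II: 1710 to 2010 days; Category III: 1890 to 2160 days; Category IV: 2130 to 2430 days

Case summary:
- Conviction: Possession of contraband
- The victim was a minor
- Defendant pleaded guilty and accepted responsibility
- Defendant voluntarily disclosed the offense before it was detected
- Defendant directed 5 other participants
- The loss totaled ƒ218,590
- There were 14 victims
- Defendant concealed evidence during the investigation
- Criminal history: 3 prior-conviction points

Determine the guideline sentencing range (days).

Base offense level for possession of contraband: 17.
A1 applies (level before this adjustment is 17 ≥ 14, so +3): 17 + 3 = 20.
A2 applies: 20 + 3 = 23.
A3 applies: 23 + 1 = 24.
A5 applies (level before this adjustment is 24 ≥ 15, so +3): 24 + 3 = 27.
A6 applies: 27 − 2 = 25.
A7 applies: 25 + 2 = 27.
A8 applies: 27 − 1 = 26.
Final offense level: 26.
Criminal history: 3 prior points → Category II (3-7).
Level 26 falls in the 21-27 band.
Grid: Level 21-27 × Category II = 1710-2010 days.

1710-2010 days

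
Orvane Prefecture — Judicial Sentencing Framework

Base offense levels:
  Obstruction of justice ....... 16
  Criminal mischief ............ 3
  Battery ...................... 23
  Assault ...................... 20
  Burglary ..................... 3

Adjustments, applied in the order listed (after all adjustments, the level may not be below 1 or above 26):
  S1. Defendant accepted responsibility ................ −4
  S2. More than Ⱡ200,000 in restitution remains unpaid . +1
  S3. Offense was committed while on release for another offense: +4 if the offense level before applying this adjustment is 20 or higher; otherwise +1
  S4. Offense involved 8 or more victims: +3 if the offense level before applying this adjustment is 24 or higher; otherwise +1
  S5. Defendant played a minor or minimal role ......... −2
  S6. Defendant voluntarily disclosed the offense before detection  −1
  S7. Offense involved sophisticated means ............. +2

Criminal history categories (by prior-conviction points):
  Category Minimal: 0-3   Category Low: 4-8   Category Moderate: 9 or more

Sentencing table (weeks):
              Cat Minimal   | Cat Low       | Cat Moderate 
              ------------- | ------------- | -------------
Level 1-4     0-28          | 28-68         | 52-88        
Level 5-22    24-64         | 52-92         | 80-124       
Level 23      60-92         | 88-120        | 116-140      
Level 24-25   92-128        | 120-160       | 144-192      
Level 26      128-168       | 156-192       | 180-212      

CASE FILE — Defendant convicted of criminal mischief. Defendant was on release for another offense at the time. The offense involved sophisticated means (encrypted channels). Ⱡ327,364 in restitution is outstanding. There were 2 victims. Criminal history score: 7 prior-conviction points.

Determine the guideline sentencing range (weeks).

Base offense level for criminal mischief: 3.
S1 does not apply.
S2 applies: 3 + 1 = 4.
S3 applies (level before this adjustment is 4 < 20, so +1): 4 + 1 = 5.
S7 applies: 5 + 2 = 7.
Final offense level: 7.
Criminal history: 7 prior points → Category Low (4-8).
Level 7 falls in the 5-22 band.
Grid: Level 5-22 × Category Low = 52-92 weeks.

52-92 weeks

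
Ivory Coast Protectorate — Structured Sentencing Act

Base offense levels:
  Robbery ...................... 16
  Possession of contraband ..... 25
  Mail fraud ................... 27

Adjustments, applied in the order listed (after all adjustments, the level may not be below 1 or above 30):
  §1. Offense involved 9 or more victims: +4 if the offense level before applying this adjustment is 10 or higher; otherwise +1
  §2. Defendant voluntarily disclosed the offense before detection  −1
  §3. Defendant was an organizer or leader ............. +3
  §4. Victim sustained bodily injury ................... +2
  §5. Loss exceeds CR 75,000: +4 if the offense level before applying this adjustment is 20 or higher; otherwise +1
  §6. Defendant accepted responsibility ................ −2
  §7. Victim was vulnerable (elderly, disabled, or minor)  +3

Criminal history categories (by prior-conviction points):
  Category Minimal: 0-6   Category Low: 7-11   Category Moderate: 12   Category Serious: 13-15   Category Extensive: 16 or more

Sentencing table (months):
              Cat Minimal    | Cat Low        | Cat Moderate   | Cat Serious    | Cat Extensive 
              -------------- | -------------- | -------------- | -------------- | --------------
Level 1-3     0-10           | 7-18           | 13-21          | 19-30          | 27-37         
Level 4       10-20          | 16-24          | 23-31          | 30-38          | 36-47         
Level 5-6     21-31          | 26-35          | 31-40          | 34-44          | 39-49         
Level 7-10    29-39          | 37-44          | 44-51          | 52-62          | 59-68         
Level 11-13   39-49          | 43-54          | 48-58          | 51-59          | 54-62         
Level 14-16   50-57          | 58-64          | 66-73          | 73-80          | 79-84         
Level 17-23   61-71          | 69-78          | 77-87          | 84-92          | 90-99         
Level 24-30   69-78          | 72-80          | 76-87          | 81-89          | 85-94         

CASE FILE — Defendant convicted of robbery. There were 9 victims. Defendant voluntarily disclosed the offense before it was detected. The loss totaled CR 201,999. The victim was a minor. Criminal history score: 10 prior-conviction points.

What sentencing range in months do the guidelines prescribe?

69-78 months

Base offense level for robbery: 16.
§1 applies (level before this adjustment is 16 ≥ 10, so +4): 16 + 4 = 20.
§2 applies: 20 − 1 = 19.
§5 applies (level before this adjustment is 19 < 20, so +1): 19 + 1 = 20.
§7 applies: 20 + 3 = 23.
Final offense level: 23.
Criminal history: 10 prior points → Category Low (7-11).
Level 23 falls in the 17-23 band.
Grid: Level 17-23 × Category Low = 69-78 months.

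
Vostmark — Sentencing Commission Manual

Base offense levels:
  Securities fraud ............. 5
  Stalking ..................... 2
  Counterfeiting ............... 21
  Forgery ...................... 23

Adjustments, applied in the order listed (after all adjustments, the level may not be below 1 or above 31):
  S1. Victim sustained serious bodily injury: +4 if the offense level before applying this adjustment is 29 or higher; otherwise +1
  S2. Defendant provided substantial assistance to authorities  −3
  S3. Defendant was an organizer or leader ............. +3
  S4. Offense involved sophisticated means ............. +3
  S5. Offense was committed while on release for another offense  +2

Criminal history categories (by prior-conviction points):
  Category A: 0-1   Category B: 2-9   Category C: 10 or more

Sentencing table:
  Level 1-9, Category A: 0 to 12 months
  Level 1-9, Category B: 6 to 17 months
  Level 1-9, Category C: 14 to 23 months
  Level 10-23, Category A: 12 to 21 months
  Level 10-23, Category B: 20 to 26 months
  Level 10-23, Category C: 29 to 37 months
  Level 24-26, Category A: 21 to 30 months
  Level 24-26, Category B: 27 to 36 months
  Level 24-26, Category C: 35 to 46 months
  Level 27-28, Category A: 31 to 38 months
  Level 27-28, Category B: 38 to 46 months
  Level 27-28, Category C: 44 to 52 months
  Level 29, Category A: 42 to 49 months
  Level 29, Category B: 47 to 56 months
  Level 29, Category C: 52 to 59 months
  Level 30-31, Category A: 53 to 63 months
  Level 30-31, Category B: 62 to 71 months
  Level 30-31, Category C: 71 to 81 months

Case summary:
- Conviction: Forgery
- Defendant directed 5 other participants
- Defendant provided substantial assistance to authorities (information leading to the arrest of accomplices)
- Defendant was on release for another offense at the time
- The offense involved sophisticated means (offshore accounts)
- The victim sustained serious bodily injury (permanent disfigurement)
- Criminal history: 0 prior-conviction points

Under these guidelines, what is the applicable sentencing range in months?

42-49 months

Base offense level for forgery: 23.
S1 applies (level before this adjustment is 23 < 29, so +1): 23 + 1 = 24.
S2 applies: 24 − 3 = 21.
S3 applies: 21 + 3 = 24.
S4 applies: 24 + 3 = 27.
S5 applies: 27 + 2 = 29.
Final offense level: 29.
Criminal history: 0 prior points → Category A (0-1).
Level 29 falls in the 29 band.
Grid: Level 29 × Category A = 42-49 months.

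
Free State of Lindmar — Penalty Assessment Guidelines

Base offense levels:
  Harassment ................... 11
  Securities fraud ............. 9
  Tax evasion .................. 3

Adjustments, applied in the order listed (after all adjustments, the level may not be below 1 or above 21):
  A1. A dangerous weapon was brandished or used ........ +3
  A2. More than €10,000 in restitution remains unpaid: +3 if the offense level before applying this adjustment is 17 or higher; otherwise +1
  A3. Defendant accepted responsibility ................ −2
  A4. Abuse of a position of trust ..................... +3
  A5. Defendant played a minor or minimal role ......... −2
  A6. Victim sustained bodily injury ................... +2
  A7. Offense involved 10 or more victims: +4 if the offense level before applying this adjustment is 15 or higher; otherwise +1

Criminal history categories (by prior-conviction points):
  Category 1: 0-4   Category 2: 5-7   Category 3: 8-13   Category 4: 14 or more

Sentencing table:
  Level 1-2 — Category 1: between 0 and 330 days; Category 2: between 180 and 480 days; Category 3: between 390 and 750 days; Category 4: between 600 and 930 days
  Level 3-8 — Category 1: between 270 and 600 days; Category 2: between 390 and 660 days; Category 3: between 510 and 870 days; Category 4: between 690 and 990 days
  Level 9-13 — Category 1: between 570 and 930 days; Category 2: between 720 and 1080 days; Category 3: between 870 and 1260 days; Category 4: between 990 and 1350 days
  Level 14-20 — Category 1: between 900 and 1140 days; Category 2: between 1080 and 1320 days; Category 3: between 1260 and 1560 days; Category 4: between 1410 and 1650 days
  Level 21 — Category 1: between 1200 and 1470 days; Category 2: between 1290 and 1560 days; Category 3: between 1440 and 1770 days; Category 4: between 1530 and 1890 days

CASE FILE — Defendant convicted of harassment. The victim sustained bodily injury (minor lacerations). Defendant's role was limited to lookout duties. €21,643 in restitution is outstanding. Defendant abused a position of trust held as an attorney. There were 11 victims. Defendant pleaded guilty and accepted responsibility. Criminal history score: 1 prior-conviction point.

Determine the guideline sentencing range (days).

900-1140 days

Base offense level for harassment: 11.
A1 does not apply.
A2 applies (level before this adjustment is 11 < 17, so +1): 11 + 1 = 12.
A3 applies: 12 − 2 = 10.
A4 applies: 10 + 3 = 13.
A5 applies: 13 − 2 = 11.
A6 applies: 11 + 2 = 13.
A7 applies (level before this adjustment is 13 < 15, so +1): 13 + 1 = 14.
Final offense level: 14.
Criminal history: 1 prior point → Category 1 (0-4).
Level 14 falls in the 14-20 band.
Grid: Level 14-20 × Category 1 = 900-1140 days.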